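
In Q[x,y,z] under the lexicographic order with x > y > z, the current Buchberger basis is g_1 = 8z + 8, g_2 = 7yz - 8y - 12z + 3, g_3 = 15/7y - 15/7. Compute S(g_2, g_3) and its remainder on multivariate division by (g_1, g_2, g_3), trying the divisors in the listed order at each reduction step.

S(g_2, g_3) = -8/7y - 5/7z + 3/7; remainder on division = 0.

lcm(LM(g_2), LM(g_3)) = yz.
S = (lcm/LT(g_2))·g_2 − (lcm/LT(g_3))·g_3 = -8/7y - 5/7z + 3/7.
Reduce S modulo (g_1, g_2, g_3) in that order:
  leading term y: subtract (-8/15)·g_3 from -8/7y - 5/7z + 3/7 → -5/7z - 5/7
  leading term z: subtract (-5/56)·g_1 from -5/7z - 5/7 → 0
The remainder is 0, so this S-polynomial contributes no new basis element.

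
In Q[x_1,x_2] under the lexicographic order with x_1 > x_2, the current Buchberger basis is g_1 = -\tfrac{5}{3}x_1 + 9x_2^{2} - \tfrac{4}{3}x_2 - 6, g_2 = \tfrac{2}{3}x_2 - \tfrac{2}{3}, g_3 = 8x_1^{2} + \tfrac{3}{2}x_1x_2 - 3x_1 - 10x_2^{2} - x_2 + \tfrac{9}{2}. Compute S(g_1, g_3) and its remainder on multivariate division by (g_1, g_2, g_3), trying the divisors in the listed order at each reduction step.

lcm(LM(g_1), LM(g_3)) = x_1^{2}.
S = (lcm/LT(g_1))·g_1 − (lcm/LT(g_3))·g_3 = -\tfrac{27}{5}x_1x_2^{2} + \tfrac{49}{80}x_1x_2 + \tfrac{159}{40}x_1 + \tfrac{5}{4}x_2^{2} + \tfrac{1}{8}x_2 - \tfrac{9}{16}.
Reduce S modulo (g_1, g_2, g_3) in that order:
  leading term x_1x_2^{2}: subtract (\tfrac{81}{25}x_2^{2})·g_1 from -\tfrac{27}{5}x_1x_2^{2} + \tfrac{49}{80}x_1x_2 + \tfrac{159}{40}x_1 + \tfrac{5}{4}x_2^{2} + \tfrac{1}{8}x_2 - \tfrac{9}{16} → \tfrac{49}{80}x_1x_2 + \tfrac{159}{40}x_1 - \tfrac{729}{25}x_2^{4} + \tfrac{108}{25}x_2^{3} + \tfrac{2069}{100}x_2^{2} + \tfrac{1}{8}x_2 - \tfrac{9}{16}
  leading term x_1x_2: subtract (-\tfrac{147}{400}x_2)·g_1 from \tfrac{49}{80}x_1x_2 + \tfrac{159}{40}x_1 - \tfrac{729}{25}x_2^{4} + \tfrac{108}{25}x_2^{3} + \tfrac{2069}{100}x_2^{2} + \tfrac{1}{8}x_2 - \tfrac{9}{16} → \tfrac{159}{40}x_1 - \tfrac{729}{25}x_2^{4} + \tfrac{3051}{400}x_2^{3} + \tfrac{101}{5}x_2^{2} - \tfrac{52}{25}x_2 - \tfrac{9}{16}
  leading term x_1: subtract (-\tfrac{477}{200})·g_1 from \tfrac{159}{40}x_1 - \tfrac{729}{25}x_2^{4} + \tfrac{3051}{400}x_2^{3} + \tfrac{101}{5}x_2^{2} - \tfrac{52}{25}x_2 - \tfrac{9}{16} → -\tfrac{729}{25}x_2^{4} + \tfrac{3051}{400}x_2^{3} + \tfrac{8333}{200}x_2^{2} - \tfrac{263}{50}x_2 - \tfrac{5949}{400}
  leading term x_2^{4}: subtract (-\tfrac{2187}{50}x_2^{3})·g_2 from -\tfrac{729}{25}x_2^{4} + \tfrac{3051}{400}x_2^{3} + \tfrac{8333}{200}x_2^{2} - \tfrac{263}{50}x_2 - \tfrac{5949}{400} → -\tfrac{8613}{400}x_2^{3} + \tfrac{8333}{200}x_2^{2} - \tfrac{263}{50}x_2 - \tfrac{5949}{400}
  leading term x_2^{3}: subtract (-\tfrac{25839}{800}x_2^{2})·g_2 from -\tfrac{8613}{400}x_2^{3} + \tfrac{8333}{200}x_2^{2} - \tfrac{263}{50}x_2 - \tfrac{5949}{400} → \tfrac{8053}{400}x_2^{2} - \tfrac{263}{50}x_2 - \tfrac{5949}{400}
  leading term x_2^{2}: subtract (\tfrac{24159}{800}x_2)·g_2 from \tfrac{8053}{400}x_2^{2} - \tfrac{263}{50}x_2 - \tfrac{5949}{400} → \tfrac{5949}{400}x_2 - \tfrac{5949}{400}
  leading term x_2: subtract (\tfrac{17847}{800})·g_2 from \tfrac{5949}{400}x_2 - \tfrac{5949}{400} → 0
The remainder is 0, so this S-polynomial contributes no new basis element.

S(g_1, g_3) = -\tfrac{27}{5}x_1x_2^{2} + \tfrac{49}{80}x_1x_2 + \tfrac{159}{40}x_1 + \tfrac{5}{4}x_2^{2} + \tfrac{1}{8}x_2 - \tfrac{9}{16}; remainder on division = 0.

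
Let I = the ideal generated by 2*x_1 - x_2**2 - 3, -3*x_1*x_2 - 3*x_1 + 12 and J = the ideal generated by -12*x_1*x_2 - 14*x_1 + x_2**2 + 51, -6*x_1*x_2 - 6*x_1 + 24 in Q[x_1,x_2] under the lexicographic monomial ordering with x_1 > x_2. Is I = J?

Since reduced Gröbner bases are canonical representatives of ideals under a given ordering, it suffices to compute and compare them.
Buchberger on the first generating set:
f_1 = 2*x_1 - x_2**2 - 3, LT = x_1.
f_2 = -3*x_1*x_2 - 3*x_1 + 12, LT = x_1*x_2.

S(f_1,f_2): lcm = x_1*x_2. S = -x_1 - 1/2*x_2**3 - 3/2*x_2 + 4.
  leading term x_1: subtract (-1/2)·f_1 from -x_1 - 1/2*x_2**3 - 3/2*x_2 + 4 → -1/2*x_2**3 - 1/2*x_2**2 - 3/2*x_2 + 5/2
  leading term x_2**3: no divisor's leading term divides it; move -1/2*x_2**3 to the remainder.
  leading term x_2**2: no divisor's leading term divides it; move -1/2*x_2**2 to the remainder.
  leading term x_2: no divisor's leading term divides it; move -3/2*x_2 to the remainder.
  leading term 1: no divisor's leading term divides it; move 5/2 to the remainder.
  remainder -1/2*x_2**3 - 1/2*x_2**2 - 3/2*x_2 + 5/2 ≠ 0; add g_3 = -1/2*x_2**3 - 1/2*x_2**2 - 3/2*x_2 + 5/2 to the basis.

S(f_1,g_3): leading monomials are coprime, so the S-polynomial reduces to 0 (Buchberger's first criterion).
S(f_2,g_3): lcm = x_1*x_2**3. S = -3*x_1*x_2 + 5*x_1 - 4*x_2**2.
  leading term x_1*x_2: subtract (-3/2*x_2)·f_1 from -3*x_1*x_2 + 5*x_1 - 4*x_2**2 → 5*x_1 - 3/2*x_2**3 - 4*x_2**2 - 9/2*x_2
  leading term x_1: subtract (5/2)·f_1 from 5*x_1 - 3/2*x_2**3 - 4*x_2**2 - 9/2*x_2 → -3/2*x_2**3 - 3/2*x_2**2 - 9/2*x_2 + 15/2
  leading term x_2**3: subtract (3)·g_3 from -3/2*x_2**3 - 3/2*x_2**2 - 9/2*x_2 + 15/2 → 0
  remainder 0.

Every S-polynomial of the final basis reduces to 0, so we have a Gröbner basis.
Inter-reduce: drop elements whose leading term is divisible by another's, tail-reduce, and make monic.
Reduced Gröbner basis: {x_1 - 1/2*x_2**2 - 3/2, x_2**3 + x_2**2 + 3*x_2 - 5}.

Buchberger on the second generating set:
h_1 = -12*x_1*x_2 - 14*x_1 + x_2**2 + 51, LT = x_1*x_2.
h_2 = -6*x_1*x_2 - 6*x_1 + 24, LT = x_1*x_2.

S(h_1,h_2): lcm = x_1*x_2. S = 1/6*x_1 - 1/12*x_2**2 - 1/4.
  leading term x_1: no divisor's leading term divides it; move 1/6*x_1 to the remainder.
  leading term x_2**2: no divisor's leading term divides it; move -1/12*x_2**2 to the remainder.
  leading term 1: no divisor's leading term divides it; move -1/4 to the remainder.
  remainder 1/6*x_1 - 1/12*x_2**2 - 1/4 ≠ 0; add k_3 = 1/6*x_1 - 1/12*x_2**2 - 1/4 to the basis.

S(h_1,k_3): lcm = x_1*x_2. S = 7/6*x_1 + 1/2*x_2**3 - 1/12*x_2**2 + 3/2*x_2 - 17/4.
  leading term x_1: subtract (7)·k_3 from 7/6*x_1 + 1/2*x_2**3 - 1/12*x_2**2 + 3/2*x_2 - 17/4 → 1/2*x_2**3 + 1/2*x_2**2 + 3/2*x_2 - 5/2
  leading term x_2**3: no divisor's leading term divides it; move 1/2*x_2**3 to the remainder.
  leading term x_2**2: no divisor's leading term divides it; move 1/2*x_2**2 to the remainder.
  leading term x_2: no divisor's leading term divides it; move 3/2*x_2 to the remainder.
  leading term 1: no divisor's leading term divides it; move -5/2 to the remainder.
  remainder 1/2*x_2**3 + 1/2*x_2**2 + 3/2*x_2 - 5/2 ≠ 0; add k_4 = 1/2*x_2**3 + 1/2*x_2**2 + 3/2*x_2 - 5/2 to the basis.

S(h_2,k_3): lcm = x_1*x_2. S = x_1 + 1/2*x_2**3 + 3/2*x_2 - 4.
  leading term x_1: subtract (6)·k_3 from x_1 + 1/2*x_2**3 + 3/2*x_2 - 4 → 1/2*x_2**3 + 1/2*x_2**2 + 3/2*x_2 - 5/2
  leading term x_2**3: subtract (1)·k_4 from 1/2*x_2**3 + 1/2*x_2**2 + 3/2*x_2 - 5/2 → 0
  remainder 0.

S(h_1,k_4): lcm = x_1*x_2**3. S = 1/6*x_1*x_2**2 - 3*x_1*x_2 + 5*x_1 - 1/12*x_2**4 - 17/4*x_2**2.
  leading term x_1*x_2**2: subtract (-1/72*x_2)·h_1 from 1/6*x_1*x_2**2 - 3*x_1*x_2 + 5*x_1 - 1/12*x_2**4 - 17/4*x_2**2 → -115/36*x_1*x_2 + 5*x_1 - 1/12*x_2**4 + 1/72*x_2**3 - 17/4*x_2**2 + 17/24*x_2
  leading term x_1*x_2: subtract (115/432)·h_1 from -115/36*x_1*x_2 + 5*x_1 - 1/12*x_2**4 + 1/72*x_2**3 - 17/4*x_2**2 + 17/24*x_2 → 1885/216*x_1 - 1/12*x_2**4 + 1/72*x_2**3 - 1951/432*x_2**2 + 17/24*x_2 - 1955/144
  leading term x_1: subtract (1885/36)·k_3 from 1885/216*x_1 - 1/12*x_2**4 + 1/72*x_2**3 - 1951/432*x_2**2 + 17/24*x_2 - 1955/144 → -1/12*x_2**4 + 1/72*x_2**3 - 11/72*x_2**2 + 17/24*x_2 - 35/72
  leading term x_2**4: subtract (-1/6*x_2)·k_4 from -1/12*x_2**4 + 1/72*x_2**3 - 11/72*x_2**2 + 17/24*x_2 - 35/72 → 7/72*x_2**3 + 7/72*x_2**2 + 7/24*x_2 - 35/72
  leading term x_2**3: subtract (7/36)·k_4 from 7/72*x_2**3 + 7/72*x_2**2 + 7/24*x_2 - 35/72 → 0
  remainder 0.

S(h_2,k_4): lcm = x_1*x_2**3. S = -3*x_1*x_2 + 5*x_1 - 4*x_2**2.
  leading term x_1*x_2: subtract (1/4)·h_1 from -3*x_1*x_2 + 5*x_1 - 4*x_2**2 → 17/2*x_1 - 17/4*x_2**2 - 51/4
  leading term x_1: subtract (51)·k_3 from 17/2*x_1 - 17/4*x_2**2 - 51/4 → 0
  remainder 0.

S(k_3,k_4): leading monomials are coprime, so the S-polynomial reduces to 0 (Buchberger's first criterion).
Every S-polynomial of the final basis reduces to 0, so we have a Gröbner basis.
Inter-reduce: drop elements whose leading term is divisible by another's, tail-reduce, and make monic.
Reduced Gröbner basis: {x_1 - 1/2*x_2**2 - 3/2, x_2**3 + x_2**2 + 3*x_2 - 5}.

The two bases agree; hence the ideals are identical.

Yes, the ideals are equal.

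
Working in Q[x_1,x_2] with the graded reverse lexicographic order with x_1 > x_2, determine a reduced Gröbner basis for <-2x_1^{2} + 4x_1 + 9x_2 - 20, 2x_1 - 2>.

This is the nonlinear analogue of row-reducing a linear system.

f_1 = -2x_1^{2} + 4x_1 + 9x_2 - 20, LT = x_1^{2}.
f_2 = 2x_1 - 2, LT = x_1.

S(f_1,f_2): lcm = x_1^{2}. S = -x_1 - \tfrac{9}{2}x_2 + 10.
  reduce S modulo (f_1, f_2):
  remainder -\tfrac{9}{2}x_2 + 9 ≠ 0; add g_3 = -\tfrac{9}{2}x_2 + 9 to the basis.

The other S-polynomials (S(f_1,g_3), S(f_2,g_3)) all reduce to 0 modulo the current basis, so we have a Gröbner basis.
Inter-reduce: drop elements whose leading term is divisible by another's, tail-reduce, and make monic.

G = {x_1 - 1, x_2 - 2}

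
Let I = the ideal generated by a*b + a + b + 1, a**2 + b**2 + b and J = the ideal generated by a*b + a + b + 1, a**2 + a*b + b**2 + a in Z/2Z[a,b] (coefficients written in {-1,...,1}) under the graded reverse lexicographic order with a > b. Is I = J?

For a fixed monomial order, each ideal has a unique reduced Gröbner basis; comparing bases decides equality.
Buchberger on the first generating set:
f_1 = a*b + a + b + 1, LT = a*b.
f_2 = a**2 + b**2 + b, LT = a**2.

S(f_1,f_2): lcm = a**2*b. S = b**3 + a**2 + a*b + b**2 + a.
  leading term b**3: no divisor's leading term divides it; move b**3 to the remainder.
  leading term a**2: subtract (1)·f_2 from a**2 + a*b + b**2 + a → a*b + a + b
  leading term a*b: subtract (1)·f_1 from a*b + a + b → 1
  leading term 1: no divisor's leading term divides it; move 1 to the remainder.
  remainder b**3 + 1 ≠ 0; add g_3 = b**3 + 1 to the basis.

The other S-polynomials (S(f_1,g_3), S(f_2,g_3)) all reduce to 0 modulo the current basis, so we have a Gröbner basis.
Inter-reduce: drop elements whose leading term is divisible by another's, tail-reduce, and make monic.
Reduced Gröbner basis: {b**3 + 1, a**2 + b**2 + b, a*b + a + b + 1}.

Buchberger on the second generating set:
h_1 = a*b + a + b + 1, LT = a*b.
h_2 = a**2 + a*b + b**2 + a, LT = a**2.

S(h_1,h_2): lcm = a**2*b. S = a*b**2 + b**3 + a**2 + a.
  leading term a*b**2: subtract (b)·h_1 from a*b**2 + b**3 + a**2 + a → b**3 + a**2 + a*b + b**2 + a + b
  leading term b**3: no divisor's leading term divides it; move b**3 to the remainder.
  leading term a**2: subtract (1)·h_2 from a**2 + a*b + b**2 + a + b → b
  leading term b: no divisor's leading term divides it; move b to the remainder.
  remainder b**3 + b ≠ 0; add k_3 = b**3 + b to the basis.

The other S-polynomials (S(h_1,k_3), S(h_2,k_3)) all reduce to 0 modulo the current basis, so we have a Gröbner basis.
Inter-reduce: drop elements whose leading term is divisible by another's, tail-reduce, and make monic.
Reduced Gröbner basis: {b**3 + b, a**2 + b**2 + b + 1, a*b + a + b + 1}.

The bases are distinct; the ideals are different.

No, the ideals differ.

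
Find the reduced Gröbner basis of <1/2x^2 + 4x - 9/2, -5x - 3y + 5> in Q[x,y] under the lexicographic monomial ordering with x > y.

G = {x + 3/5y - 1, y^2 - 50/3y}

f_1 = 1/2x^2 + 4x - 9/2, LT = x^2.
f_2 = -5x - 3y + 5, LT = x.

S(f_1,f_2): lcm = x^2. S = -3/5xy + 9x - 9.
  leading term xy: subtract (3/25y)·f_2 from -3/5xy + 9x - 9 → 9x + 9/25y^2 - 3/5y - 9
  leading term x: subtract (-9/5)·f_2 from 9x + 9/25y^2 - 3/5y - 9 → 9/25y^2 - 6y
  leading term y^2: no divisor's leading term divides it; move 9/25y^2 to the remainder.
  leading term y: no divisor's leading term divides it; move -6y to the remainder.
  remainder 9/25y^2 - 6y ≠ 0; add g_3 = 9/25y^2 - 6y to the basis.

The other S-polynomials (S(f_1,g_3), S(f_2,g_3)) all reduce to 0 modulo the current basis, so we have a Gröbner basis.
Inter-reduce: drop elements whose leading term is divisible by another's, tail-reduce, and make monic.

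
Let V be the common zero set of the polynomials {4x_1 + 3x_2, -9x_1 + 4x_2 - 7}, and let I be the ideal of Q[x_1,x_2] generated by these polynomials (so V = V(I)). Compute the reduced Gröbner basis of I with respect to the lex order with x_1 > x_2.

f_1 = 4x_1 + 3x_2, LT = x_1.
f_2 = -9x_1 + 4x_2 - 7, LT = x_1.

S(f_1,f_2): lcm = x_1. S = 43/36x_2 - 7/9.
  reduce S modulo (f_1, f_2):
  remainder 43/36x_2 - 7/9 ≠ 0; add g_3 = 43/36x_2 - 7/9 to the basis.

The other S-polynomials (S(f_1,g_3), S(f_2,g_3)) all reduce to 0 modulo the current basis, so we have a Gröbner basis.
Inter-reduce: drop elements whose leading term is divisible by another's, tail-reduce, and make monic.

G = {x_1 + 21/43, x_2 - 28/43}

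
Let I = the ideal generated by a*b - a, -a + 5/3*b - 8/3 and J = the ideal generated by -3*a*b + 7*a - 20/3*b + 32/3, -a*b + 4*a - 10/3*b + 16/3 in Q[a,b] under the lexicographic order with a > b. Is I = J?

No, the ideals differ.

Since reduced Gröbner bases are canonical representatives of ideals under a given ordering, it suffices to compute and compare them.
Buchberger on the first generating set:
f_1 = a*b - a, LT = a*b.
f_2 = -a + 5/3*b - 8/3, LT = a.

S(f_1,f_2): lcm = a*b. S = -a + 5/3*b**2 - 8/3*b.
  reduce S modulo (f_1, f_2):
  remainder 5/3*b**2 - 13/3*b + 8/3 ≠ 0; add g_3 = 5/3*b**2 - 13/3*b + 8/3 to the basis.

The other S-polynomials (S(f_1,g_3), S(f_2,g_3)) all reduce to 0 modulo the current basis, so we have a Gröbner basis.
Inter-reduce: drop elements whose leading term is divisible by another's, tail-reduce, and make monic.
Reduced Gröbner basis: {a - 5/3*b + 8/3, b**2 - 13/5*b + 8/5}.

Buchberger on the second generating set:
h_1 = -3*a*b + 7*a - 20/3*b + 32/3, LT = a*b.
h_2 = -a*b + 4*a - 10/3*b + 16/3, LT = a*b.

S(h_1,h_2): lcm = a*b. S = 5/3*a - 10/9*b + 16/9.
  reduce S modulo (h_1, h_2):
  remainder 5/3*a - 10/9*b + 16/9 ≠ 0; add k_3 = 5/3*a - 10/9*b + 16/9 to the basis.

S(h_1,k_3): lcm = a*b. S = -7/3*a + 2/3*b**2 + 52/45*b - 32/9.
  reduce S modulo (h_1, h_2, k_3):
  remainder 2/3*b**2 - 2/5*b - 16/15 ≠ 0; add k_4 = 2/3*b**2 - 2/5*b - 16/15 to the basis.

The other S-polynomials (S(h_2,k_3), S(h_1,k_4), S(h_2,k_4), S(k_3,k_4)) all reduce to 0 modulo the current basis, so we have a Gröbner basis.
Inter-reduce: drop elements whose leading term is divisible by another's, tail-reduce, and make monic.
Reduced Gröbner basis: {a - 2/3*b + 16/15, b**2 - 3/5*b - 8/5}.

The bases are distinct; the ideals are different.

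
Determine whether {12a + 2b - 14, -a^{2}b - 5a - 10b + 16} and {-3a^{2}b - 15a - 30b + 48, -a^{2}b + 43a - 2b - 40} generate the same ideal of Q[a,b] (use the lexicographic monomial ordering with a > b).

Equality of ideals is decidable: compute both reduced Gröbner bases (unique for the ordering) and check whether they agree.
Buchberger on the first generating set:
f_1 = 12a + 2b - 14, LT = a.
f_2 = -a^{2}b - 5a - 10b + 16, LT = a^{2}b.

S(f_1,f_2): lcm = a^{2}b. S = \tfrac{1}{6}ab^{2} - \tfrac{7}{6}ab - 5a - 10b + 16.
  leading term ab^{2}: subtract (\tfrac{1}{72}b^{2})·f_1 from \tfrac{1}{6}ab^{2} - \tfrac{7}{6}ab - 5a - 10b + 16 → -\tfrac{7}{6}ab - 5a - \tfrac{1}{36}b^{3} + \tfrac{7}{36}b^{2} - 10b + 16
  leading term ab: subtract (-\tfrac{7}{72}b)·f_1 from -\tfrac{7}{6}ab - 5a - \tfrac{1}{36}b^{3} + \tfrac{7}{36}b^{2} - 10b + 16 → -5a - \tfrac{1}{36}b^{3} + \tfrac{7}{18}b^{2} - \tfrac{409}{36}b + 16
  leading term a: subtract (-\tfrac{5}{12})·f_1 from -5a - \tfrac{1}{36}b^{3} + \tfrac{7}{18}b^{2} - \tfrac{409}{36}b + 16 → -\tfrac{1}{36}b^{3} + \tfrac{7}{18}b^{2} - \tfrac{379}{36}b + \tfrac{61}{6}
  leading term b^{3}: no divisor's leading term divides it; move -\tfrac{1}{36}b^{3} to the remainder.
  leading term b^{2}: no divisor's leading term divides it; move \tfrac{7}{18}b^{2} to the remainder.
  leading term b: no divisor's leading term divides it; move -\tfrac{379}{36}b to the remainder.
  leading term 1: no divisor's leading term divides it; move \tfrac{61}{6} to the remainder.
  remainder -\tfrac{1}{36}b^{3} + \tfrac{7}{18}b^{2} - \tfrac{379}{36}b + \tfrac{61}{6} ≠ 0; add g_3 = -\tfrac{1}{36}b^{3} + \tfrac{7}{18}b^{2} - \tfrac{379}{36}b + \tfrac{61}{6} to the basis.

The other S-polynomials (S(f_1,g_3), S(f_2,g_3)) all reduce to 0 modulo the current basis, so we have a Gröbner basis.
Inter-reduce: drop elements whose leading term is divisible by another's, tail-reduce, and make monic.
Reduced Gröbner basis: {a + \tfrac{1}{6}b - \tfrac{7}{6}, b^{3} - 14b^{2} + 379b - 366}.

Buchberger on the second generating set:
h_1 = -3a^{2}b - 15a - 30b + 48, LT = a^{2}b.
h_2 = -a^{2}b + 43a - 2b - 40, LT = a^{2}b.

S(h_1,h_2): lcm = a^{2}b. S = 48a + 8b - 56.
  leading term a: no divisor's leading term divides it; move 48a to the remainder.
  leading term b: no divisor's leading term divides it; move 8b to the remainder.
  leading term 1: no divisor's leading term divides it; move -56 to the remainder.
  remainder 48a + 8b - 56 ≠ 0; add k_3 = 48a + 8b - 56 to the basis.

S(h_1,k_3): lcm = a^{2}b. S = -\tfrac{1}{6}ab^{2} + \tfrac{7}{6}ab + 5a + 10b - 16.
  leading term ab^{2}: subtract (-\tfrac{1}{288}b^{2})·k_3 from -\tfrac{1}{6}ab^{2} + \tfrac{7}{6}ab + 5a + 10b - 16 → \tfrac{7}{6}ab + 5a + \tfrac{1}{36}b^{3} - \tfrac{7}{36}b^{2} + 10b - 16
  leading term ab: subtract (\tfrac{7}{288}b)·k_3 from \tfrac{7}{6}ab + 5a + \tfrac{1}{36}b^{3} - \tfrac{7}{36}b^{2} + 10b - 16 → 5a + \tfrac{1}{36}b^{3} - \tfrac{7}{18}b^{2} + \tfrac{409}{36}b - 16
  leading term a: subtract (\tfrac{5}{48})·k_3 from 5a + \tfrac{1}{36}b^{3} - \tfrac{7}{18}b^{2} + \tfrac{409}{36}b - 16 → \tfrac{1}{36}b^{3} - \tfrac{7}{18}b^{2} + \tfrac{379}{36}b - \tfrac{61}{6}
  leading term b^{3}: no divisor's leading term divides it; move \tfrac{1}{36}b^{3} to the remainder.
  leading term b^{2}: no divisor's leading term divides it; move -\tfrac{7}{18}b^{2} to the remainder.
  leading term b: no divisor's leading term divides it; move \tfrac{379}{36}b to the remainder.
  leading term 1: no divisor's leading term divides it; move -\tfrac{61}{6} to the remainder.
  remainder \tfrac{1}{36}b^{3} - \tfrac{7}{18}b^{2} + \tfrac{379}{36}b - \tfrac{61}{6} ≠ 0; add k_4 = \tfrac{1}{36}b^{3} - \tfrac{7}{18}b^{2} + \tfrac{379}{36}b - \tfrac{61}{6} to the basis.

The other S-polynomials (S(h_2,k_3), S(h_1,k_4), S(h_2,k_4), S(k_3,k_4)) all reduce to 0 modulo the current basis, so we have a Gröbner basis.
Inter-reduce: drop elements whose leading term is divisible by another's, tail-reduce, and make monic.
Reduced Gröbner basis: {a + \tfrac{1}{6}b - \tfrac{7}{6}, b^{3} - 14b^{2} + 379b - 366}.

These coincide, so the ideals are equal.
The choice of monomial ordering does not affect the verdict — as long as both bases are computed under the same ordering, their equality decides ideal equality.

Yes, the ideals are equal.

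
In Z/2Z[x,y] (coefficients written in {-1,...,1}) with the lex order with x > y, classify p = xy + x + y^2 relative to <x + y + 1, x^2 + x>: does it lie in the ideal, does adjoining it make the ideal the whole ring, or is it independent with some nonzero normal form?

First compute the reduced Gröbner basis of I by Buchberger's algorithm.
f_1 = x + y + 1, LT = x.
f_2 = x^2 + x, LT = x^2.

S(f_1,f_2): lcm = x^2. S = xy.
  leading term xy: subtract (y)·f_1 from xy → y^2 + y
  leading term y^2: no divisor's leading term divides it; move y^2 to the remainder.
  leading term y: no divisor's leading term divides it; move y to the remainder.
  remainder y^2 + y ≠ 0; add h_3 = y^2 + y to the basis.

The other S-polynomials (S(f_1,h_3), S(f_2,h_3)) all reduce to 0 modulo the current basis, so we have a Gröbner basis.
Inter-reduce: drop elements whose leading term is divisible by another's, tail-reduce, and make monic.
Reduced Gröbner basis: {x + y + 1, y^2 + y}.
Label its elements g_1 = x + y + 1, g_2 = y^2 + y.

Reduce p = xy + x + y^2 modulo G:
  leading term xy: subtract (y)·g_1 from xy + x + y^2 → x + y
  leading term x: subtract (1)·g_1 from x + y → 1
  leading term 1: no divisor's leading term divides it; move 1 to the remainder.
  normal form = 1.
The normal form is nonzero, so p ∉ I. Since p minus its normal form lies in I, I + (p) = I + (r) where r = 1; decide whether this ideal is the whole ring.
Here r = 1 is a nonzero constant, hence a unit: 1 ∈ I + (p), the Gröbner basis of I + (p) is {1}, and the enlarged system has no common solution — adjoining p is inconsistent.

The remainder on division by a Gröbner basis is unique — it is the normal form.

Adjoining xy + x + y^2 makes the ideal the whole ring: the system is inconsistent.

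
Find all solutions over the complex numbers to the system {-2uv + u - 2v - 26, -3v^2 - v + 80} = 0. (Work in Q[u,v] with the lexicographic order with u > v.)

Compute a lex Gröbner basis by Buchberger's algorithm.
f_1 = -2uv + u - 2v - 26, LT = uv.
f_2 = -3v^2 - v + 80, LT = v^2.

S(f_1,f_2): lcm = uv^2. S = -5/6uv + 80/3u + v^2 + 13v.
  reduce S modulo (f_1, f_2):
  remainder 105/4u + 27/2v + 75/2 ≠ 0; add h_3 = 105/4u + 27/2v + 75/2 to the basis.

The other S-polynomials (S(f_1,h_3), S(f_2,h_3)) all reduce to 0 modulo the current basis, so we have a Gröbner basis.
Inter-reduce: drop elements whose leading term is divisible by another's, tail-reduce, and make monic.
Reduced Gröbner basis: {u + 18/35v + 10/7, v^2 + 1/3v - 80/3}.

A lex Gröbner basis eliminates variables successively. Here v^2 + 1/3v - 80/3 depends only on v, with roots {-16/3, 5}; lifting each root through the earlier basis elements recovers the full solutions.
  v = -16/3: the earlier basis element becomes u - 46/35 = 0, giving u = 46/35 — point (46/35, -16/3).
  v = 5: the earlier basis element becomes u + 4 = 0, giving u = -4 — point (-4, 5).
A lex Gröbner basis triangularizes the system, enabling back-substitution.

{(46/35, -16/3), (-4, 5)}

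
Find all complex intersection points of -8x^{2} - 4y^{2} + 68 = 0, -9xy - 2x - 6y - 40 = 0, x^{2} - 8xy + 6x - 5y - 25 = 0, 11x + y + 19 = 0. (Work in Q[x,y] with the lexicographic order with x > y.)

{(-2, 3)}

Compute a lex Gröbner basis by Buchberger's algorithm.
f_1 = -8x^{2} - 4y^{2} + 68, LT = x^{2}.
f_2 = -9xy - 2x - 6y - 40, LT = xy.
f_3 = x^{2} - 8xy + 6x - 5y - 25, LT = x^{2}.
f_4 = 11x + y + 19, LT = x.

S(f_1,f_2): lcm = x^{2}y. S = -\tfrac{2}{9}x^{2} - \tfrac{2}{3}xy - \tfrac{40}{9}x + \tfrac{1}{2}y^{3} - \tfrac{17}{2}y.
  reduce S modulo (f_1, f_2, f_3, f_4):
  remainder \tfrac{1}{2}y^{3} + \tfrac{1}{9}y^{2} - \tfrac{4553}{594}y + \tfrac{841}{99} ≠ 0; add h_5 = \tfrac{1}{2}y^{3} + \tfrac{1}{9}y^{2} - \tfrac{4553}{594}y + \tfrac{841}{99} to the basis.

S(f_1,f_3): lcm = x^{2}. S = 8xy - 6x + \tfrac{1}{2}y^{2} + 5y + \tfrac{33}{2}.
  reduce S modulo (f_1, f_2, f_3, f_4, h_5):
  remainder \tfrac{1}{2}y^{2} + \tfrac{37}{99}y - \tfrac{371}{66} ≠ 0; add h_6 = \tfrac{1}{2}y^{2} + \tfrac{37}{99}y - \tfrac{371}{66} to the basis.

S(f_1,f_4): lcm = x^{2}. S = -\tfrac{1}{11}xy - \tfrac{19}{11}x + \tfrac{1}{2}y^{2} - \tfrac{17}{2}.
  reduce S modulo (f_1, f_2, f_3, f_4, h_5, h_6):
  remainder -\tfrac{172}{1089}y + \tfrac{172}{363} ≠ 0; add h_7 = -\tfrac{172}{1089}y + \tfrac{172}{363} to the basis.

The other S-polynomials (S(f_2,f_3), S(f_2,f_4), S(f_3,f_4), S(f_1,h_5), S(f_2,h_5), S(f_3,h_5), S(f_4,h_5), S(f_1,h_6), S(f_2,h_6), S(f_3,h_6), S(f_4,h_6), S(h_5,h_6), S(f_1,h_7), S(f_2,h_7), S(f_3,h_7), S(f_4,h_7), S(h_5,h_7), S(h_6,h_7)) all reduce to 0 modulo the current basis, so we have a Gröbner basis.
Inter-reduce: drop elements whose leading term is divisible by another's, tail-reduce, and make monic.
Reduced Gröbner basis: {x + 2, y - 3}.

A lex Gröbner basis eliminates variables successively. Here y - 3 depends only on y, with roots {3}; lifting each root through the earlier basis elements recovers the full solutions.
  y = 3: the earlier basis element becomes x + 2 = 0, giving x = -2 — point (-2, 3).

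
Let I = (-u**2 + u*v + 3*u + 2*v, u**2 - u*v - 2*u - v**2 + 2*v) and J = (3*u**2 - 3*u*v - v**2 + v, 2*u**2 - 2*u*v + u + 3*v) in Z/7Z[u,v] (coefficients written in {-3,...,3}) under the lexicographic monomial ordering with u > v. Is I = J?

For a fixed monomial order, each ideal has a unique reduced Gröbner basis; comparing bases decides equality.
Buchberger on the first generating set:
f_1 = -u**2 + u*v + 3*u + 2*v, LT = u**2.
f_2 = u**2 - u*v - 2*u - v**2 + 2*v, LT = u**2.

S(f_1,f_2): lcm = u**2. S = -u + v**2 + 3*v.
  leading term u: no divisor's leading term divides it; move -u to the remainder.
  leading term v**2: no divisor's leading term divides it; move v**2 to the remainder.
  leading term v: no divisor's leading term divides it; move 3*v to the remainder.
  remainder -u + v**2 + 3*v ≠ 0; add g_3 = -u + v**2 + 3*v to the basis.

S(f_1,g_3): lcm = u**2. S = u*v**2 + 2*u*v - 3*u - 2*v.
  leading term u*v**2: subtract (-v**2)·g_3 from u*v**2 + 2*u*v - 3*u - 2*v → 2*u*v - 3*u + v**4 + 3*v**3 - 2*v
  leading term u*v: subtract (-2*v)·g_3 from 2*u*v - 3*u + v**4 + 3*v**3 - 2*v → -3*u + v**4 - 2*v**3 - v**2 - 2*v
  leading term u: subtract (3)·g_3 from -3*u + v**4 - 2*v**3 - v**2 - 2*v → v**4 - 2*v**3 + 3*v**2 + 3*v
  leading term v**4: no divisor's leading term divides it; move v**4 to the remainder.
  leading term v**3: no divisor's leading term divides it; move -2*v**3 to the remainder.
  leading term v**2: no divisor's leading term divides it; move 3*v**2 to the remainder.
  leading term v: no divisor's leading term divides it; move 3*v to the remainder.
  remainder v**4 - 2*v**3 + 3*v**2 + 3*v ≠ 0; add g_4 = v**4 - 2*v**3 + 3*v**2 + 3*v to the basis.

S(f_2,g_3): lcm = u**2. S = u*v**2 + 2*u*v - 2*u - v**2 + 2*v.
  leading term u*v**2: subtract (-v**2)·g_3 from u*v**2 + 2*u*v - 2*u - v**2 + 2*v → 2*u*v - 2*u + v**4 + 3*v**3 - v**2 + 2*v
  leading term u*v: subtract (-2*v)·g_3 from 2*u*v - 2*u + v**4 + 3*v**3 - v**2 + 2*v → -2*u + v**4 - 2*v**3 - 2*v**2 + 2*v
  leading term u: subtract (2)·g_3 from -2*u + v**4 - 2*v**3 - 2*v**2 + 2*v → v**4 - 2*v**3 + 3*v**2 + 3*v
  leading term v**4: subtract (1)·g_4 from v**4 - 2*v**3 + 3*v**2 + 3*v → 0
  remainder 0.

S(f_1,g_4): leading monomials are coprime, so the S-polynomial reduces to 0 (Buchberger's first criterion).
S(f_2,g_4): leading monomials are coprime, so the S-polynomial reduces to 0 (Buchberger's first criterion).
S(g_3,g_4): leading monomials are coprime, so the S-polynomial reduces to 0 (Buchberger's first criterion).
Every S-polynomial of the final basis reduces to 0, so we have a Gröbner basis.
Inter-reduce: drop elements whose leading term is divisible by another's, tail-reduce, and make monic.
Reduced Gröbner basis: {u - v**2 - 3*v, v**4 - 2*v**3 + 3*v**2 + 3*v}.

Buchberger on the second generating set:
h_1 = 3*u**2 - 3*u*v - v**2 + v, LT = u**2.
h_2 = 2*u**2 - 2*u*v + u + 3*v, LT = u**2.

S(h_1,h_2): lcm = u**2. S = 3*u + 2*v**2.
  leading term u: no divisor's leading term divides it; move 3*u to the remainder.
  leading term v**2: no divisor's leading term divides it; move 2*v**2 to the remainder.
  remainder 3*u + 2*v**2 ≠ 0; add k_3 = 3*u + 2*v**2 to the basis.

S(h_1,k_3): lcm = u**2. S = -3*u*v**2 - u*v + 2*v**2 - 2*v.
  leading term u*v**2: subtract (-v**2)·k_3 from -3*u*v**2 - u*v + 2*v**2 - 2*v → -u*v + 2*v**4 + 2*v**2 - 2*v
  leading term u*v: subtract (2*v)·k_3 from -u*v + 2*v**4 + 2*v**2 - 2*v → 2*v**4 + 3*v**3 + 2*v**2 - 2*v
  leading term v**4: no divisor's leading term divides it; move 2*v**4 to the remainder.
  leading term v**3: no divisor's leading term divides it; move 3*v**3 to the remainder.
  leading term v**2: no divisor's leading term divides it; move 2*v**2 to the remainder.
  leading term v: no divisor's leading term divides it; move -2*v to the remainder.
  remainder 2*v**4 + 3*v**3 + 2*v**2 - 2*v ≠ 0; add k_4 = 2*v**4 + 3*v**3 + 2*v**2 - 2*v to the basis.

S(h_2,k_3): lcm = u**2. S = -3*u*v**2 - u*v - 3*u - 2*v.
  leading term u*v**2: subtract (-v**2)·k_3 from -3*u*v**2 - u*v - 3*u - 2*v → -u*v - 3*u + 2*v**4 - 2*v
  leading term u*v: subtract (2*v)·k_3 from -u*v - 3*u + 2*v**4 - 2*v → -3*u + 2*v**4 + 3*v**3 - 2*v
  leading term u: subtract (-1)·k_3 from -3*u + 2*v**4 + 3*v**3 - 2*v → 2*v**4 + 3*v**3 + 2*v**2 - 2*v
  leading term v**4: subtract (1)·k_4 from 2*v**4 + 3*v**3 + 2*v**2 - 2*v → 0
  remainder 0.

S(h_1,k_4): leading monomials are coprime, so the S-polynomial reduces to 0 (Buchberger's first criterion).
S(h_2,k_4): leading monomials are coprime, so the S-polynomial reduces to 0 (Buchberger's first criterion).
S(k_3,k_4): leading monomials are coprime, so the S-polynomial reduces to 0 (Buchberger's first criterion).
Every S-polynomial of the final basis reduces to 0, so we have a Gröbner basis.
Inter-reduce: drop elements whose leading term is divisible by another's, tail-reduce, and make monic.
Reduced Gröbner basis: {u + 3*v**2, v**4 - 2*v**3 + v**2 - v}.

The bases are distinct; the ideals are different.

No, the ideals differ.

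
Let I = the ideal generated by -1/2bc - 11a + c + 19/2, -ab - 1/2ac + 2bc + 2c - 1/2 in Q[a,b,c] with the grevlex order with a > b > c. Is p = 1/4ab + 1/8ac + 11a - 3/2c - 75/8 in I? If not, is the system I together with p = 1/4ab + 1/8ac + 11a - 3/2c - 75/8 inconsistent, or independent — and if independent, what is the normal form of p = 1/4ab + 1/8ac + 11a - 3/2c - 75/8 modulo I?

First compute the reduced Gröbner basis of I by Buchberger's algorithm.
f_1 = -1/2bc - 11a + c + 19/2, LT = bc.
f_2 = -ab - 1/2ac + 2bc + 2c - 1/2, LT = ab.

S(f_1,f_2): lcm = abc. S = -1/2ac^2 + 2bc^2 + 22a^2 - 2ac + 2c^2 - 19a - 1/2c.
  leading term ac^2: no divisor's leading term divides it; move -1/2ac^2 to the remainder.
  leading term bc^2: subtract (-4c)·f_1 from 2bc^2 + 22a^2 - 2ac + 2c^2 - 19a - 1/2c → 22a^2 - 46ac + 6c^2 - 19a + 75/2c
  leading term a^2: no divisor's leading term divides it; move 22a^2 to the remainder.
  leading term ac: no divisor's leading term divides it; move -46ac to the remainder.
  leading term c^2: no divisor's leading term divides it; move 6c^2 to the remainder.
  leading term a: no divisor's leading term divides it; move -19a to the remainder.
  leading term c: no divisor's leading term divides it; move 75/2c to the remainder.
  remainder -1/2ac^2 + 22a^2 - 46ac + 6c^2 - 19a + 75/2c ≠ 0; add h_3 = -1/2ac^2 + 22a^2 - 46ac + 6c^2 - 19a + 75/2c to the basis.

The other S-polynomials (S(f_1,h_3), S(f_2,h_3)) all reduce to 0 modulo the current basis, so we have a Gröbner basis.
Inter-reduce: drop elements whose leading term is divisible by another's, tail-reduce, and make monic.
Reduced Gröbner basis: {ac^2 - 44a^2 + 92ac - 12c^2 + 38a - 75c, ab + 1/2ac + 44a - 6c - 75/2, bc + 22a - 2c - 19}.
Label its elements g_1 = ac^2 - 44a^2 + 92ac - 12c^2 + 38a - 75c, g_2 = ab + 1/2ac + 44a - 6c - 75/2, g_3 = bc + 22a - 2c - 19.

Reduce p = 1/4ab + 1/8ac + 11a - 3/2c - 75/8 modulo G:
  leading term ab: subtract (1/4)·g_2 from 1/4ab + 1/8ac + 11a - 3/2c - 75/8 → 0
  normal form = 0.
Since the normal form is 0, p ∈ I.

1/4ab + 1/8ac + 11a - 3/2c - 75/8 lies in I (it reduces to 0).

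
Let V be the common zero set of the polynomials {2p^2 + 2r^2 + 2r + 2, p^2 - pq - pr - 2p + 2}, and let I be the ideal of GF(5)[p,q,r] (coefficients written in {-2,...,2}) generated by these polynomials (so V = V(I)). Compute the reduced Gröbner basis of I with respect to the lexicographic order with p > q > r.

f_1 = 2p^2 + 2r^2 + 2r + 2, LT = p^2.
f_2 = p^2 - pq - pr - 2p + 2, LT = p^2.

S(f_1,f_2): lcm = p^2. S = pq + pr + 2p + r^2 + r - 1.
  leading term pq: no divisor's leading term divides it; move pq to the remainder.
  leading term pr: no divisor's leading term divides it; move pr to the remainder.
  leading term p: no divisor's leading term divides it; move 2p to the remainder.
  leading term r^2: no divisor's leading term divides it; move r^2 to the remainder.
  leading term r: no divisor's leading term divides it; move r to the remainder.
  leading term 1: no divisor's leading term divides it; move -1 to the remainder.
  remainder pq + pr + 2p + r^2 + r - 1 ≠ 0; add g_3 = pq + pr + 2p + r^2 + r - 1 to the basis.

S(f_1,g_3): lcm = p^2q. S = -p^2r - 2p^2 - pr^2 - pr + p + qr^2 + qr + q.
  leading term p^2r: subtract (2r)·f_1 from -p^2r - 2p^2 - pr^2 - pr + p + qr^2 + qr + q → -2p^2 - pr^2 - pr + p + qr^2 + qr + q + r^3 + r^2 + r
  leading term p^2: subtract (-1)·f_1 from -2p^2 - pr^2 - pr + p + qr^2 + qr + q + r^3 + r^2 + r → -pr^2 - pr + p + qr^2 + qr + q + r^3 - 2r^2 - 2r + 2
  leading term pr^2: no divisor's leading term divides it; move -pr^2 to the remainder.
  leading term pr: no divisor's leading term divides it; move -pr to the remainder.
  leading term p: no divisor's leading term divides it; move p to the remainder.
  leading term qr^2: no divisor's leading term divides it; move qr^2 to the remainder.
  leading term qr: no divisor's leading term divides it; move qr to the remainder.
  leading term q: no divisor's leading term divides it; move q to the remainder.
  leading term r^3: no divisor's leading term divides it; move r^3 to the remainder.
  leading term r^2: no divisor's leading term divides it; move -2r^2 to the remainder.
  leading term r: no divisor's leading term divides it; move -2r to the remainder.
  leading term 1: no divisor's leading term divides it; move 2 to the remainder.
  remainder -pr^2 - pr + p + qr^2 + qr + q + r^3 - 2r^2 - 2r + 2 ≠ 0; add g_4 = -pr^2 - pr + p + qr^2 + qr + q + r^3 - 2r^2 - 2r + 2 to the basis.

S(g_3,g_4): lcm = pqr^2. S = -pqr + pq + pr^3 + 2pr^2 + q^2r^2 + q^2r + q^2 + qr^3 - 2qr^2 - 2qr + 2q + r^4 + r^3 - r^2.
  leading term pqr: subtract (-r)·g_3 from -pqr + pq + pr^3 + 2pr^2 + q^2r^2 + q^2r + q^2 + qr^3 - 2qr^2 - 2qr + 2q + r^4 + r^3 - r^2 → pq + pr^3 - 2pr^2 + 2pr + q^2r^2 + q^2r + q^2 + qr^3 - 2qr^2 - 2qr + 2q + r^4 + 2r^3 - r
  leading term pq: subtract (1)·g_3 from pq + pr^3 - 2pr^2 + 2pr + q^2r^2 + q^2r + q^2 + qr^3 - 2qr^2 - 2qr + 2q + r^4 + 2r^3 - r → pr^3 - 2pr^2 + pr - 2p + q^2r^2 + q^2r + q^2 + qr^3 - 2qr^2 - 2qr + 2q + r^4 + 2r^3 - r^2 - 2r + 1
  leading term pr^3: subtract (-r)·g_4 from pr^3 - 2pr^2 + pr - 2p + q^2r^2 + q^2r + q^2 + qr^3 - 2qr^2 - 2qr + 2q + r^4 + 2r^3 - r^2 - 2r + 1 → 2pr^2 + 2pr - 2p + q^2r^2 + q^2r + q^2 + 2qr^3 - qr^2 - qr + 2q + 2r^4 + 2r^2 + 1
  leading term pr^2: subtract (-2)·g_4 from 2pr^2 + 2pr - 2p + q^2r^2 + q^2r + q^2 + 2qr^3 - qr^2 - qr + 2q + 2r^4 + 2r^2 + 1 → q^2r^2 + q^2r + q^2 + 2qr^3 + qr^2 + qr - q + 2r^4 + 2r^3 - 2r^2 + r
  leading term q^2r^2: no divisor's leading term divides it; move q^2r^2 to the remainder.
  leading term q^2r: no divisor's leading term divides it; move q^2r to the remainder.
  leading term q^2: no divisor's leading term divides it; move q^2 to the remainder.
  leading term qr^3: no divisor's leading term divides it; move 2qr^3 to the remainder.
  leading term qr^2: no divisor's leading term divides it; move qr^2 to the remainder.
  leading term qr: no divisor's leading term divides it; move qr to the remainder.
  leading term q: no divisor's leading term divides it; move -q to the remainder.
  leading term r^4: no divisor's leading term divides it; move 2r^4 to the remainder.
  leading term r^3: no divisor's leading term divides it; move 2r^3 to the remainder.
  leading term r^2: no divisor's leading term divides it; move -2r^2 to the remainder.
  leading term r: no divisor's leading term divides it; move r to the remainder.
  remainder q^2r^2 + q^2r + q^2 + 2qr^3 + qr^2 + qr - q + 2r^4 + 2r^3 - 2r^2 + r ≠ 0; add g_5 = q^2r^2 + q^2r + q^2 + 2qr^3 + qr^2 + qr - q + 2r^4 + 2r^3 - 2r^2 + r to the basis.

The other S-polynomials (S(f_2,g_3), S(f_1,g_4), S(f_2,g_4), S(f_1,g_5), S(f_2,g_5), S(g_3,g_5), S(g_4,g_5)) all reduce to 0 modulo the current basis, so we have a Gröbner basis.
Inter-reduce: drop elements whose leading term is divisible by another's, tail-reduce, and make monic.

G = {p^2 + r^2 + r + 1, pq + pr + 2p + r^2 + r - 1, pr^2 + pr - p - qr^2 - qr - q - r^3 + 2r^2 + 2r - 2, q^2r^2 + q^2r + q^2 + 2qr^3 + qr^2 + qr - q + 2r^4 + 2r^3 - 2r^2 + r}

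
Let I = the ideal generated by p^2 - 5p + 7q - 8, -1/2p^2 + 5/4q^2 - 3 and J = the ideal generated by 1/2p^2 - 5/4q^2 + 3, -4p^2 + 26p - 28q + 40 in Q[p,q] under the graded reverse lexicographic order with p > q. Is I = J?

Equality of ideals is decidable: compute both reduced Gröbner bases (unique for the ordering) and check whether they agree.
Buchberger on the first generating set:
f_1 = p^2 - 5p + 7q - 8, LT = p^2.
f_2 = -1/2p^2 + 5/4q^2 - 3, LT = p^2.

S(f_1,f_2): lcm = p^2. S = 5/2q^2 - 5p + 7q - 14.
  leading term q^2: no divisor's leading term divides it; move 5/2q^2 to the remainder.
  leading term p: no divisor's leading term divides it; move -5p to the remainder.
  leading term q: no divisor's leading term divides it; move 7q to the remainder.
  leading term 1: no divisor's leading term divides it; move -14 to the remainder.
  remainder 5/2q^2 - 5p + 7q - 14 ≠ 0; add g_3 = 5/2q^2 - 5p + 7q - 14 to the basis.

S(f_1,g_3): leading monomials are coprime, so the S-polynomial reduces to 0 (Buchberger's first criterion).
S(f_2,g_3): leading monomials are coprime, so the S-polynomial reduces to 0 (Buchberger's first criterion).
Every S-polynomial of the final basis reduces to 0, so we have a Gröbner basis.
Inter-reduce: drop elements whose leading term is divisible by another's, tail-reduce, and make monic.
Reduced Gröbner basis: {p^2 - 5p + 7q - 8, q^2 - 2p + 14/5q - 28/5}.

Buchberger on the second generating set:
h_1 = 1/2p^2 - 5/4q^2 + 3, LT = p^2.
h_2 = -4p^2 + 26p - 28q + 40, LT = p^2.

S(h_1,h_2): lcm = p^2. S = -5/2q^2 + 13/2p - 7q + 16.
  leading term q^2: no divisor's leading term divides it; move -5/2q^2 to the remainder.
  leading term p: no divisor's leading term divides it; move 13/2p to the remainder.
  leading term q: no divisor's leading term divides it; move -7q to the remainder.
  leading term 1: no divisor's leading term divides it; move 16 to the remainder.
  remainder -5/2q^2 + 13/2p - 7q + 16 ≠ 0; add k_3 = -5/2q^2 + 13/2p - 7q + 16 to the basis.

S(h_1,k_3): leading monomials are coprime, so the S-polynomial reduces to 0 (Buchberger's first criterion).
S(h_2,k_3): leading monomials are coprime, so the S-polynomial reduces to 0 (Buchberger's first criterion).
Every S-polynomial of the final basis reduces to 0, so we have a Gröbner basis.
Inter-reduce: drop elements whose leading term is divisible by another's, tail-reduce, and make monic.
Reduced Gröbner basis: {p^2 - 13/2p + 7q - 10, q^2 - 13/5p + 14/5q - 32/5}.

These differ, so the ideals are not equal.

No, the ideals differ.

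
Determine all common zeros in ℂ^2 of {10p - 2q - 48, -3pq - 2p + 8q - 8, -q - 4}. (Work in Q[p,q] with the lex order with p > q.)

{(4, -4)}

Compute a lex Gröbner basis by Buchberger's algorithm.
f_1 = 10p - 2q - 48, LT = p.
f_2 = -3pq - 2p + 8q - 8, LT = pq.
f_3 = -q - 4, LT = q.

The S-polynomials (S(f_1,f_2), S(f_1,f_3), S(f_2,f_3)) all reduce to 0 modulo the current basis, so we have a Gröbner basis.
Inter-reduce: drop elements whose leading term is divisible by another's, tail-reduce, and make monic.
Reduced Gröbner basis: {p - 4, q + 4}.

Elimination: the polynomial q + 4 lies in the elimination ideal for q, so q ∈ {-4}. For each such q, the remaining basis elements (now univariate) give the rest of the solution.
  q = -4: the earlier basis element becomes p - 4 = 0, giving p = 4 — point (4, -4).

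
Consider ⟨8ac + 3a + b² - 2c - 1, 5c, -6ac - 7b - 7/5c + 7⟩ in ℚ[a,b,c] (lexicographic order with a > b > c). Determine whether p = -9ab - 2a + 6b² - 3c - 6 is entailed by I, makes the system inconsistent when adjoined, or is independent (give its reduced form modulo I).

First compute the reduced Gröbner basis of I by Buchberger's algorithm.
f_1 = 8ac + 3a + b² - 2c - 1, LT = ac.
f_2 = 5c, LT = c.
f_3 = -6ac - 7b - 7/5c + 7, LT = ac.

S(f_1,f_2): lcm = ac. S = ⅜a + ⅛b² - ¼c - ⅛.
  leading term a: no divisor's leading term divides it; move ⅜a to the remainder.
  leading term b²: no divisor's leading term divides it; move ⅛b² to the remainder.
  leading term c: subtract (-1/20)·f_2 from -¼c - ⅛ → -⅛
  leading term 1: no divisor's leading term divides it; move -⅛ to the remainder.
  remainder ⅜a + ⅛b² - ⅛ ≠ 0; add h_4 = ⅜a + ⅛b² - ⅛ to the basis.

S(f_1,f_3): lcm = ac. S = ⅜a + ⅛b² - 7/6b - 29/60c + 25/24.
  leading term a: subtract (1)·h_4 from ⅜a + ⅛b² - 7/6b - 29/60c + 25/24 → -7/6b - 29/60c + 7/6
  leading term b: no divisor's leading term divides it; move -7/6b to the remainder.
  leading term c: subtract (-29/300)·f_2 from -29/60c + 7/6 → 7/6
  leading term 1: no divisor's leading term divides it; move 7/6 to the remainder.
  remainder -7/6b + 7/6 ≠ 0; add h_5 = -7/6b + 7/6 to the basis.

The other S-polynomials (S(f_2,f_3), S(f_1,h_4), S(f_2,h_4), S(f_3,h_4), S(f_1,h_5), S(f_2,h_5), S(f_3,h_5), S(h_4,h_5)) all reduce to 0 modulo the current basis, so we have a Gröbner basis.
Inter-reduce: drop elements whose leading term is divisible by another's, tail-reduce, and make monic.
Reduced Gröbner basis: {a, b - 1, c}.
Label its elements g_1 = a, g_2 = b - 1, g_3 = c.

Reduce p = -9ab - 2a + 6b² - 3c - 6 modulo G:
  leading term ab: subtract (-9b)·g_1 from -9ab - 2a + 6b² - 3c - 6 → -2a + 6b² - 3c - 6
  leading term a: subtract (-2)·g_1 from -2a + 6b² - 3c - 6 → 6b² - 3c - 6
  leading term b²: subtract (6b)·g_2 from 6b² - 3c - 6 → 6b - 3c - 6
  leading term b: subtract (6)·g_2 from 6b - 3c - 6 → -3c
  leading term c: subtract (-3)·g_3 from -3c → 0
  normal form = 0.
Since the normal form is 0, p ∈ I.

Ideal membership is decidable via reduction modulo a Gröbner basis.

-9ab - 2a + 6b² - 3c - 6 lies in I (it reduces to 0).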